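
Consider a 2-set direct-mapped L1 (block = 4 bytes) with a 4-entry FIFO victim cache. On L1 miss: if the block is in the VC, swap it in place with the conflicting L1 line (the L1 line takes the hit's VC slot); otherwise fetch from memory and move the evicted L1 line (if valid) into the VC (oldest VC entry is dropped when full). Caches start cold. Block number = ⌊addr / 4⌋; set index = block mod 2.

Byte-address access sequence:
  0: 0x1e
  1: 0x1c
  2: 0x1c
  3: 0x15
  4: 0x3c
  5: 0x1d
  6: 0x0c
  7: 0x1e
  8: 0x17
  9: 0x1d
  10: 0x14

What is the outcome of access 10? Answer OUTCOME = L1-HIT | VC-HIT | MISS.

OUTCOME = VC-HIT

#0 0x1e→b7/s1 MISS; vc=[]
#1 0x1c→b7/s1 L1-HIT; vc=[]
#2 0x1c→b7/s1 L1-HIT; vc=[]
#3 0x15→b5/s1 MISS; vc=[7]
#4 0x3c→b15/s1 MISS; vc=[7,5]
#5 0x1d→b7/s1 VC-HIT; vc=[15,5]
#6 0xc→b3/s1 MISS; vc=[15,5,7]
#7 0x1e→b7/s1 VC-HIT; vc=[15,5,3]
#8 0x17→b5/s1 VC-HIT; vc=[15,7,3]
#9 0x1d→b7/s1 VC-HIT; vc=[15,5,3]
#10 0x14→b5/s1 VC-HIT; vc=[15,7,3]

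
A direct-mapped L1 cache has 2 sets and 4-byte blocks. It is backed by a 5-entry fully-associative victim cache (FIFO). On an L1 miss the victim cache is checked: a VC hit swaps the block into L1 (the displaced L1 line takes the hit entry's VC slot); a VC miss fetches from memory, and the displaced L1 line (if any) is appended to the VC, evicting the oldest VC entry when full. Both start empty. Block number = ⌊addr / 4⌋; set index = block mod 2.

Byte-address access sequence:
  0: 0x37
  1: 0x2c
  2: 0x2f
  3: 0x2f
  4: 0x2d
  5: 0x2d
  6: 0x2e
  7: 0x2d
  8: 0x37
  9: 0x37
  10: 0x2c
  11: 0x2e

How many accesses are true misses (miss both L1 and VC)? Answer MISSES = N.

#0 0x37→b13/s1 MISS; vc=[]
#1 0x2c→b11/s1 MISS; vc=[13]
#2 0x2f→b11/s1 L1-HIT; vc=[13]
#3 0x2f→b11/s1 L1-HIT; vc=[13]
#4 0x2d→b11/s1 L1-HIT; vc=[13]
#5 0x2d→b11/s1 L1-HIT; vc=[13]
#6 0x2e→b11/s1 L1-HIT; vc=[13]
#7 0x2d→b11/s1 L1-HIT; vc=[13]
#8 0x37→b13/s1 VC-HIT; vc=[11]
#9 0x37→b13/s1 L1-HIT; vc=[11]
#10 0x2c→b11/s1 VC-HIT; vc=[13]
#11 0x2e→b11/s1 L1-HIT; vc=[13]

MISSES = 2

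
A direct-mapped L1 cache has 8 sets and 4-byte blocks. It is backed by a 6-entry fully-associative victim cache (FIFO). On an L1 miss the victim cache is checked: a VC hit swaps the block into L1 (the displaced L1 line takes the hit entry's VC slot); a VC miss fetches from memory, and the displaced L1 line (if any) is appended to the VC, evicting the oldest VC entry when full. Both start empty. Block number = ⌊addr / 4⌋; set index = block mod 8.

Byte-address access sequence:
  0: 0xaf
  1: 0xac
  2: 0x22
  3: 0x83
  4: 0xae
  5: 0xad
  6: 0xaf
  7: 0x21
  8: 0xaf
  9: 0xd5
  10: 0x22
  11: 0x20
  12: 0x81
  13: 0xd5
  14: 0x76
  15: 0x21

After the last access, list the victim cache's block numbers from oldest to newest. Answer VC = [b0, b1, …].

#0 0xaf→b43/s3 MISS; vc=[]
#1 0xac→b43/s3 L1-HIT; vc=[]
#2 0x22→b8/s0 MISS; vc=[]
#3 0x83→b32/s0 MISS; vc=[8]
#4 0xae→b43/s3 L1-HIT; vc=[8]
#5 0xad→b43/s3 L1-HIT; vc=[8]
#6 0xaf→b43/s3 L1-HIT; vc=[8]
#7 0x21→b8/s0 VC-HIT; vc=[32]
#8 0xaf→b43/s3 L1-HIT; vc=[32]
#9 0xd5→b53/s5 MISS; vc=[32]
#10 0x22→b8/s0 L1-HIT; vc=[32]
#11 0x20→b8/s0 L1-HIT; vc=[32]
#12 0x81→b32/s0 VC-HIT; vc=[8]
#13 0xd5→b53/s5 L1-HIT; vc=[8]
#14 0x76→b29/s5 MISS; vc=[8,53]
#15 0x21→b8/s0 VC-HIT; vc=[32,53]

VC = [32, 53]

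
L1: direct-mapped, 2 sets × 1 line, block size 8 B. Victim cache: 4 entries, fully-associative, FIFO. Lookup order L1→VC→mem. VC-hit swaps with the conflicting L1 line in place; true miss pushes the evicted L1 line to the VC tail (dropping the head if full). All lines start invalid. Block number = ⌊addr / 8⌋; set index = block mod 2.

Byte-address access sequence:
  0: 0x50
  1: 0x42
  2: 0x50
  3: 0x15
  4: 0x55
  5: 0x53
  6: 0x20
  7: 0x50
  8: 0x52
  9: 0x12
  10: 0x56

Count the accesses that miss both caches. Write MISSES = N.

MISSES = 4

#0 0x50→b10/s0 MISS; vc=[]
#1 0x42→b8/s0 MISS; vc=[10]
#2 0x50→b10/s0 VC-HIT; vc=[8]
#3 0x15→b2/s0 MISS; vc=[8,10]
#4 0x55→b10/s0 VC-HIT; vc=[8,2]
#5 0x53→b10/s0 L1-HIT; vc=[8,2]
#6 0x20→b4/s0 MISS; vc=[8,2,10]
#7 0x50→b10/s0 VC-HIT; vc=[8,2,4]
#8 0x52→b10/s0 L1-HIT; vc=[8,2,4]
#9 0x12→b2/s0 VC-HIT; vc=[8,10,4]
#10 0x56→b10/s0 VC-HIT; vc=[8,2,4]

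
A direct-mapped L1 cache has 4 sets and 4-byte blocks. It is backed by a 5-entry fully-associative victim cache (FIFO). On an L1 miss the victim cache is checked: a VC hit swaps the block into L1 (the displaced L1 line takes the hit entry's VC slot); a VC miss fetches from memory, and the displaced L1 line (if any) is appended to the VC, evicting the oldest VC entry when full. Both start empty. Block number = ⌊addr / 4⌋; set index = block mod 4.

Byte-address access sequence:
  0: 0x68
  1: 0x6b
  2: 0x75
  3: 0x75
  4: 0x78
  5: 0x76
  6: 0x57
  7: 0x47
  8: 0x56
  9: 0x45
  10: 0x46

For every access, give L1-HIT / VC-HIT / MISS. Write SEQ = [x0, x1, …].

SEQ = [MISS, L1-HIT, MISS, L1-HIT, MISS, L1-HIT, MISS, MISS, VC-HIT, VC-HIT, L1-HIT]

0: 0x68 (blk 26, set 2) → MISS  vc=[]
1: 0x6b (blk 26, set 2) → L1-HIT  vc=[]
2: 0x75 (blk 29, set 1) → MISS  vc=[]
3: 0x75 (blk 29, set 1) → L1-HIT  vc=[]
4: 0x78 (blk 30, set 2) → MISS  vc=[26]
5: 0x76 (blk 29, set 1) → L1-HIT  vc=[26]
6: 0x57 (blk 21, set 1) → MISS  vc=[26, 29]
7: 0x47 (blk 17, set 1) → MISS  vc=[26, 29, 21]
8: 0x56 (blk 21, set 1) → VC-HIT  vc=[26, 29, 17]
9: 0x45 (blk 17, set 1) → VC-HIT  vc=[26, 29, 21]
10: 0x46 (blk 17, set 1) → L1-HIT  vc=[26, 29, 21]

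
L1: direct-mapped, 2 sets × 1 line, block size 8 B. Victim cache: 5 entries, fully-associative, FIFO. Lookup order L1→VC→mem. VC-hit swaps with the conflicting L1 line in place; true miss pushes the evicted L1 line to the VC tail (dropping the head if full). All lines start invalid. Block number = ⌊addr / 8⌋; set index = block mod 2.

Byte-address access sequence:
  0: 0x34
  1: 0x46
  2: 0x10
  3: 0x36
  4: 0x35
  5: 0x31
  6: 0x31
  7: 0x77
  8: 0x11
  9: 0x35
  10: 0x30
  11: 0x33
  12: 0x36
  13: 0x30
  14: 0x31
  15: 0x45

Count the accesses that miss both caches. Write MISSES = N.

0: 0x34 (blk 6, set 0) → MISS  vc=[]
1: 0x46 (blk 8, set 0) → MISS  vc=[6]
2: 0x10 (blk 2, set 0) → MISS  vc=[6, 8]
3: 0x36 (blk 6, set 0) → VC-HIT  vc=[2, 8]
4: 0x35 (blk 6, set 0) → L1-HIT  vc=[2, 8]
5: 0x31 (blk 6, set 0) → L1-HIT  vc=[2, 8]
6: 0x31 (blk 6, set 0) → L1-HIT  vc=[2, 8]
7: 0x77 (blk 14, set 0) → MISS  vc=[2, 8, 6]
8: 0x11 (blk 2, set 0) → VC-HIT  vc=[14, 8, 6]
9: 0x35 (blk 6, set 0) → VC-HIT  vc=[14, 8, 2]
10: 0x30 (blk 6, set 0) → L1-HIT  vc=[14, 8, 2]
11: 0x33 (blk 6, set 0) → L1-HIT  vc=[14, 8, 2]
12: 0x36 (blk 6, set 0) → L1-HIT  vc=[14, 8, 2]
13: 0x30 (blk 6, set 0) → L1-HIT  vc=[14, 8, 2]
14: 0x31 (blk 6, set 0) → L1-HIT  vc=[14, 8, 2]
15: 0x45 (blk 8, set 0) → VC-HIT  vc=[14, 6, 2]

MISSES = 4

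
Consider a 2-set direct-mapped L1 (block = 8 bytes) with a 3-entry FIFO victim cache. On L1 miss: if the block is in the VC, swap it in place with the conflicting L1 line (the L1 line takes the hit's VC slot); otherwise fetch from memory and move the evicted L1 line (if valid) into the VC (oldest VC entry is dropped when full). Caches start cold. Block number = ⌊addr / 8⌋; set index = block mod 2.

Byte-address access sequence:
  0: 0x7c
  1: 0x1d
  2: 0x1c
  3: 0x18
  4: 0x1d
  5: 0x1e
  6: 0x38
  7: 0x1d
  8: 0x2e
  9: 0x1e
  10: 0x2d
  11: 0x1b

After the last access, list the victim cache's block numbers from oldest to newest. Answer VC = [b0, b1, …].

VC = [15, 7, 5]

#0 0x7c→b15/s1 MISS; vc=[]
#1 0x1d→b3/s1 MISS; vc=[15]
#2 0x1c→b3/s1 L1-HIT; vc=[15]
#3 0x18→b3/s1 L1-HIT; vc=[15]
#4 0x1d→b3/s1 L1-HIT; vc=[15]
#5 0x1e→b3/s1 L1-HIT; vc=[15]
#6 0x38→b7/s1 MISS; vc=[15,3]
#7 0x1d→b3/s1 VC-HIT; vc=[15,7]
#8 0x2e→b5/s1 MISS; vc=[15,7,3]
#9 0x1e→b3/s1 VC-HIT; vc=[15,7,5]
#10 0x2d→b5/s1 VC-HIT; vc=[15,7,3]
#11 0x1b→b3/s1 VC-HIT; vc=[15,7,5]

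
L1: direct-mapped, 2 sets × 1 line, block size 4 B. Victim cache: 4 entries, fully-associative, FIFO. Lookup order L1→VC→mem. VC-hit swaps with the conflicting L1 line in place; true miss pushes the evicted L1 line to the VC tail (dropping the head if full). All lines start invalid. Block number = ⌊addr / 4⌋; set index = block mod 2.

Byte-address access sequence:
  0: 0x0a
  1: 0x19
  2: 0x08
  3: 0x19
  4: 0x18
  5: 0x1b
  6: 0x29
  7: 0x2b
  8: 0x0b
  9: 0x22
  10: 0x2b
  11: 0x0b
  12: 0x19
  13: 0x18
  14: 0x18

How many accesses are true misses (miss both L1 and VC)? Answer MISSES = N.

MISSES = 4

  [0] addr=0xa blk=2 s=0: MISS | VC []
  [1] addr=0x19 blk=6 s=0: MISS | VC [2]
  [2] addr=0x8 blk=2 s=0: VC-HIT | VC [6]
  [3] addr=0x19 blk=6 s=0: VC-HIT | VC [2]
  [4] addr=0x18 blk=6 s=0: L1-HIT | VC [2]
  [5] addr=0x1b blk=6 s=0: L1-HIT | VC [2]
  [6] addr=0x29 blk=10 s=0: MISS | VC [2, 6]
  [7] addr=0x2b blk=10 s=0: L1-HIT | VC [2, 6]
  [8] addr=0xb blk=2 s=0: VC-HIT | VC [10, 6]
  [9] addr=0x22 blk=8 s=0: MISS | VC [10, 6, 2]
  [10] addr=0x2b blk=10 s=0: VC-HIT | VC [8, 6, 2]
  [11] addr=0xb blk=2 s=0: VC-HIT | VC [8, 6, 10]
  [12] addr=0x19 blk=6 s=0: VC-HIT | VC [8, 2, 10]
  [13] addr=0x18 blk=6 s=0: L1-HIT | VC [8, 2, 10]
  [14] addr=0x18 blk=6 s=0: L1-HIT | VC [8, 2, 10]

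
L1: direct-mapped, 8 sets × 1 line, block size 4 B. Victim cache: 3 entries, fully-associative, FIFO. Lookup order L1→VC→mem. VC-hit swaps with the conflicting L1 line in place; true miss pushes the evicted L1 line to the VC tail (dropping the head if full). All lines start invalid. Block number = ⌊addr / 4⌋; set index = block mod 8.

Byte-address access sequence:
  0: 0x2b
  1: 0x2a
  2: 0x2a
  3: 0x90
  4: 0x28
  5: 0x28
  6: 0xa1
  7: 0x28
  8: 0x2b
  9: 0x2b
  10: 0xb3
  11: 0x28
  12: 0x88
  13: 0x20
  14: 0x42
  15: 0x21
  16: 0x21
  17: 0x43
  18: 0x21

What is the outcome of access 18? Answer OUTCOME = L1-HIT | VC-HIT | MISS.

OUTCOME = VC-HIT

0: 0x2b (blk 10, set 2) → MISS  vc=[]
1: 0x2a (blk 10, set 2) → L1-HIT  vc=[]
2: 0x2a (blk 10, set 2) → L1-HIT  vc=[]
3: 0x90 (blk 36, set 4) → MISS  vc=[]
4: 0x28 (blk 10, set 2) → L1-HIT  vc=[]
5: 0x28 (blk 10, set 2) → L1-HIT  vc=[]
6: 0xa1 (blk 40, set 0) → MISS  vc=[]
7: 0x28 (blk 10, set 2) → L1-HIT  vc=[]
8: 0x2b (blk 10, set 2) → L1-HIT  vc=[]
9: 0x2b (blk 10, set 2) → L1-HIT  vc=[]
10: 0xb3 (blk 44, set 4) → MISS  vc=[36]
11: 0x28 (blk 10, set 2) → L1-HIT  vc=[36]
12: 0x88 (blk 34, set 2) → MISS  vc=[36, 10]
13: 0x20 (blk 8, set 0) → MISS  vc=[36, 10, 40]
14: 0x42 (blk 16, set 0) → MISS  vc=[10, 40, 8]
15: 0x21 (blk 8, set 0) → VC-HIT  vc=[10, 40, 16]
16: 0x21 (blk 8, set 0) → L1-HIT  vc=[10, 40, 16]
17: 0x43 (blk 16, set 0) → VC-HIT  vc=[10, 40, 8]
18: 0x21 (blk 8, set 0) → VC-HIT  vc=[10, 40, 16]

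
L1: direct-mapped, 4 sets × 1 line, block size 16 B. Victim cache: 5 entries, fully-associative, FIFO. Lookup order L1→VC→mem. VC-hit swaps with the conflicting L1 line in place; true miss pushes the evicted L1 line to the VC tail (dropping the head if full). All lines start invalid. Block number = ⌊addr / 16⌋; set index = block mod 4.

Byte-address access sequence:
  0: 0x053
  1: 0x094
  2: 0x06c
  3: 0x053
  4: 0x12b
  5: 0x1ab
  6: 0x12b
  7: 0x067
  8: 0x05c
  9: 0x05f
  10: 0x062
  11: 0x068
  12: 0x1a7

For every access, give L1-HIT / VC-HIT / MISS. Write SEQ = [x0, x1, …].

SEQ = [MISS, MISS, MISS, VC-HIT, MISS, MISS, VC-HIT, VC-HIT, L1-HIT, L1-HIT, L1-HIT, L1-HIT, VC-HIT]

  [0] addr=0x53 blk=5 s=1: MISS | VC []
  [1] addr=0x94 blk=9 s=1: MISS | VC [5]
  [2] addr=0x6c blk=6 s=2: MISS | VC [5]
  [3] addr=0x53 blk=5 s=1: VC-HIT | VC [9]
  [4] addr=0x12b blk=18 s=2: MISS | VC [9, 6]
  [5] addr=0x1ab blk=26 s=2: MISS | VC [9, 6, 18]
  [6] addr=0x12b blk=18 s=2: VC-HIT | VC [9, 6, 26]
  [7] addr=0x67 blk=6 s=2: VC-HIT | VC [9, 18, 26]
  [8] addr=0x5c blk=5 s=1: L1-HIT | VC [9, 18, 26]
  [9] addr=0x5f blk=5 s=1: L1-HIT | VC [9, 18, 26]
  [10] addr=0x62 blk=6 s=2: L1-HIT | VC [9, 18, 26]
  [11] addr=0x68 blk=6 s=2: L1-HIT | VC [9, 18, 26]
  [12] addr=0x1a7 blk=26 s=2: VC-HIT | VC [9, 18, 6]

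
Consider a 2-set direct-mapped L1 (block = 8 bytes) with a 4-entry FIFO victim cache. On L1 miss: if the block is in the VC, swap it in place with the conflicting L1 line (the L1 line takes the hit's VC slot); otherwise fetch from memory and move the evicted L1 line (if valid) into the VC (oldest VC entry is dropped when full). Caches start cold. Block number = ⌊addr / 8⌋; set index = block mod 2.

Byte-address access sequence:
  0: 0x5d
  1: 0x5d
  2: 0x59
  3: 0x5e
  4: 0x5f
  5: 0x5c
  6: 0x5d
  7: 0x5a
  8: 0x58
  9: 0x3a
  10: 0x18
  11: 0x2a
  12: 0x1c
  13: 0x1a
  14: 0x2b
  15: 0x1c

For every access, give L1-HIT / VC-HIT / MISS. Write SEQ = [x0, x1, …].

SEQ = [MISS, L1-HIT, L1-HIT, L1-HIT, L1-HIT, L1-HIT, L1-HIT, L1-HIT, L1-HIT, MISS, MISS, MISS, VC-HIT, L1-HIT, VC-HIT, VC-HIT]

#0 0x5d→b11/s1 MISS; vc=[]
#1 0x5d→b11/s1 L1-HIT; vc=[]
#2 0x59→b11/s1 L1-HIT; vc=[]
#3 0x5e→b11/s1 L1-HIT; vc=[]
#4 0x5f→b11/s1 L1-HIT; vc=[]
#5 0x5c→b11/s1 L1-HIT; vc=[]
#6 0x5d→b11/s1 L1-HIT; vc=[]
#7 0x5a→b11/s1 L1-HIT; vc=[]
#8 0x58→b11/s1 L1-HIT; vc=[]
#9 0x3a→b7/s1 MISS; vc=[11]
#10 0x18→b3/s1 MISS; vc=[11,7]
#11 0x2a→b5/s1 MISS; vc=[11,7,3]
#12 0x1c→b3/s1 VC-HIT; vc=[11,7,5]
#13 0x1a→b3/s1 L1-HIT; vc=[11,7,5]
#14 0x2b→b5/s1 VC-HIT; vc=[11,7,3]
#15 0x1c→b3/s1 VC-HIT; vc=[11,7,5]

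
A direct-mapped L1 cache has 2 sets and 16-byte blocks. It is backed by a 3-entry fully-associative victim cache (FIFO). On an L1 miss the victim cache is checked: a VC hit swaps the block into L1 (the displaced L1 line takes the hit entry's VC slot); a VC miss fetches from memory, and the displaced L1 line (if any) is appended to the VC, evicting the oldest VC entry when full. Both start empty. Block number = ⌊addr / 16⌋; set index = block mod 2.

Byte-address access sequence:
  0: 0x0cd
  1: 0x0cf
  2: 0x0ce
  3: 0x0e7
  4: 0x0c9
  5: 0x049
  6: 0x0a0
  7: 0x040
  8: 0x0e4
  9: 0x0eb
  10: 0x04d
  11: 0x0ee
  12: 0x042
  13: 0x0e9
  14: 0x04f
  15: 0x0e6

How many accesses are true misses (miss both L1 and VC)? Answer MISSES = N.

  [0] addr=0xcd blk=12 s=0: MISS | VC []
  [1] addr=0xcf blk=12 s=0: L1-HIT | VC []
  [2] addr=0xce blk=12 s=0: L1-HIT | VC []
  [3] addr=0xe7 blk=14 s=0: MISS | VC [12]
  [4] addr=0xc9 blk=12 s=0: VC-HIT | VC [14]
  [5] addr=0x49 blk=4 s=0: MISS | VC [14, 12]
  [6] addr=0xa0 blk=10 s=0: MISS | VC [14, 12, 4]
  [7] addr=0x40 blk=4 s=0: VC-HIT | VC [14, 12, 10]
  [8] addr=0xe4 blk=14 s=0: VC-HIT | VC [4, 12, 10]
  [9] addr=0xeb blk=14 s=0: L1-HIT | VC [4, 12, 10]
  [10] addr=0x4d blk=4 s=0: VC-HIT | VC [14, 12, 10]
  [11] addr=0xee blk=14 s=0: VC-HIT | VC [4, 12, 10]
  [12] addr=0x42 blk=4 s=0: VC-HIT | VC [14, 12, 10]
  [13] addr=0xe9 blk=14 s=0: VC-HIT | VC [4, 12, 10]
  [14] addr=0x4f blk=4 s=0: VC-HIT | VC [14, 12, 10]
  [15] addr=0xe6 blk=14 s=0: VC-HIT | VC [4, 12, 10]

MISSES = 4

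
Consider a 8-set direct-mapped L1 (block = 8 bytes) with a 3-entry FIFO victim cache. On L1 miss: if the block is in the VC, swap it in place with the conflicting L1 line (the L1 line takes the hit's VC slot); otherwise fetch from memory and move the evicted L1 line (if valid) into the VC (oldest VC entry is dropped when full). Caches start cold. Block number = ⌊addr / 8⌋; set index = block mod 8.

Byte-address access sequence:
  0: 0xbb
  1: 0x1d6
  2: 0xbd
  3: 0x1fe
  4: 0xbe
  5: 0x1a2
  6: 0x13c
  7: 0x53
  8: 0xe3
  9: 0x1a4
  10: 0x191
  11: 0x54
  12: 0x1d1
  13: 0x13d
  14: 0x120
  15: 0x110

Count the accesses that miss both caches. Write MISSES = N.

  [0] addr=0xbb blk=23 s=7: MISS | VC []
  [1] addr=0x1d6 blk=58 s=2: MISS | VC []
  [2] addr=0xbd blk=23 s=7: L1-HIT | VC []
  [3] addr=0x1fe blk=63 s=7: MISS | VC [23]
  [4] addr=0xbe blk=23 s=7: VC-HIT | VC [63]
  [5] addr=0x1a2 blk=52 s=4: MISS | VC [63]
  [6] addr=0x13c blk=39 s=7: MISS | VC [63, 23]
  [7] addr=0x53 blk=10 s=2: MISS | VC [63, 23, 58]
  [8] addr=0xe3 blk=28 s=4: MISS | VC [23, 58, 52]
  [9] addr=0x1a4 blk=52 s=4: VC-HIT | VC [23, 58, 28]
  [10] addr=0x191 blk=50 s=2: MISS | VC [58, 28, 10]
  [11] addr=0x54 blk=10 s=2: VC-HIT | VC [58, 28, 50]
  [12] addr=0x1d1 blk=58 s=2: VC-HIT | VC [10, 28, 50]
  [13] addr=0x13d blk=39 s=7: L1-HIT | VC [10, 28, 50]
  [14] addr=0x120 blk=36 s=4: MISS | VC [28, 50, 52]
  [15] addr=0x110 blk=34 s=2: MISS | VC [50, 52, 58]

MISSES = 10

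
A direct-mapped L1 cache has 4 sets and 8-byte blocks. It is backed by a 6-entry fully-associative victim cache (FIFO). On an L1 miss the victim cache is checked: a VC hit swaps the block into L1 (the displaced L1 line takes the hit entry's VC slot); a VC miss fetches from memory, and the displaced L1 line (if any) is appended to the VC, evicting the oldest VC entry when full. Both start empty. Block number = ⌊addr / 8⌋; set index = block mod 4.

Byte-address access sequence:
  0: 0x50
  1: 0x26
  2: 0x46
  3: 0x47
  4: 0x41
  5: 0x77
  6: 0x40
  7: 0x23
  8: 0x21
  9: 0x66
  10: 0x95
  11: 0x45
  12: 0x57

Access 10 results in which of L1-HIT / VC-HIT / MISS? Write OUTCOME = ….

OUTCOME = MISS

  [0] addr=0x50 blk=10 s=2: MISS | VC []
  [1] addr=0x26 blk=4 s=0: MISS | VC []
  [2] addr=0x46 blk=8 s=0: MISS | VC [4]
  [3] addr=0x47 blk=8 s=0: L1-HIT | VC [4]
  [4] addr=0x41 blk=8 s=0: L1-HIT | VC [4]
  [5] addr=0x77 blk=14 s=2: MISS | VC [4, 10]
  [6] addr=0x40 blk=8 s=0: L1-HIT | VC [4, 10]
  [7] addr=0x23 blk=4 s=0: VC-HIT | VC [8, 10]
  [8] addr=0x21 blk=4 s=0: L1-HIT | VC [8, 10]
  [9] addr=0x66 blk=12 s=0: MISS | VC [8, 10, 4]
  [10] addr=0x95 blk=18 s=2: MISS | VC [8, 10, 4, 14]
  [11] addr=0x45 blk=8 s=0: VC-HIT | VC [12, 10, 4, 14]
  [12] addr=0x57 blk=10 s=2: VC-HIT | VC [12, 18, 4, 14]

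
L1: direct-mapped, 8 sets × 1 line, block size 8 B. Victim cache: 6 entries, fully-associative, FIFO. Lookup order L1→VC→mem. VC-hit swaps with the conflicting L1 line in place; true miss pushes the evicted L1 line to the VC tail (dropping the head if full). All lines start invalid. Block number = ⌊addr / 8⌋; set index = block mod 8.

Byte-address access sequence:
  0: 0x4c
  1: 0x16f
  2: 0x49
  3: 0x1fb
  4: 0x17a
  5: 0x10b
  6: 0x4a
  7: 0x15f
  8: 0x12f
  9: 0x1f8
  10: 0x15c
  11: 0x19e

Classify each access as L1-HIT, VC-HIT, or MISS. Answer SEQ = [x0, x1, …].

0: 0x4c (blk 9, set 1) → MISS  vc=[]
1: 0x16f (blk 45, set 5) → MISS  vc=[]
2: 0x49 (blk 9, set 1) → L1-HIT  vc=[]
3: 0x1fb (blk 63, set 7) → MISS  vc=[]
4: 0x17a (blk 47, set 7) → MISS  vc=[63]
5: 0x10b (blk 33, set 1) → MISS  vc=[63, 9]
6: 0x4a (blk 9, set 1) → VC-HIT  vc=[63, 33]
7: 0x15f (blk 43, set 3) → MISS  vc=[63, 33]
8: 0x12f (blk 37, set 5) → MISS  vc=[63, 33, 45]
9: 0x1f8 (blk 63, set 7) → VC-HIT  vc=[47, 33, 45]
10: 0x15c (blk 43, set 3) → L1-HIT  vc=[47, 33, 45]
11: 0x19e (blk 51, set 3) → MISS  vc=[47, 33, 45, 43]

SEQ = [MISS, MISS, L1-HIT, MISS, MISS, MISS, VC-HIT, MISS, MISS, VC-HIT, L1-HIT, MISS]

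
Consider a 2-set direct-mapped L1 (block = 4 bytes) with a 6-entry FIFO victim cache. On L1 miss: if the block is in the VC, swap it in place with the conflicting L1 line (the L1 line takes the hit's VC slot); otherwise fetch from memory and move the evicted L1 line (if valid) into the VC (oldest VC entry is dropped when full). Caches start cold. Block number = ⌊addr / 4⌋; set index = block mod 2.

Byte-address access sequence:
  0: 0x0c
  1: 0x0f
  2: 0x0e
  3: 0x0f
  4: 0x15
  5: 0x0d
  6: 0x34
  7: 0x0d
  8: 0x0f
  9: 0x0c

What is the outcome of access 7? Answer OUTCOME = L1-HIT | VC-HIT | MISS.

OUTCOME = VC-HIT

#0 0xc→b3/s1 MISS; vc=[]
#1 0xf→b3/s1 L1-HIT; vc=[]
#2 0xe→b3/s1 L1-HIT; vc=[]
#3 0xf→b3/s1 L1-HIT; vc=[]
#4 0x15→b5/s1 MISS; vc=[3]
#5 0xd→b3/s1 VC-HIT; vc=[5]
#6 0x34→b13/s1 MISS; vc=[5,3]
#7 0xd→b3/s1 VC-HIT; vc=[5,13]
#8 0xf→b3/s1 L1-HIT; vc=[5,13]
#9 0xc→b3/s1 L1-HIT; vc=[5,13]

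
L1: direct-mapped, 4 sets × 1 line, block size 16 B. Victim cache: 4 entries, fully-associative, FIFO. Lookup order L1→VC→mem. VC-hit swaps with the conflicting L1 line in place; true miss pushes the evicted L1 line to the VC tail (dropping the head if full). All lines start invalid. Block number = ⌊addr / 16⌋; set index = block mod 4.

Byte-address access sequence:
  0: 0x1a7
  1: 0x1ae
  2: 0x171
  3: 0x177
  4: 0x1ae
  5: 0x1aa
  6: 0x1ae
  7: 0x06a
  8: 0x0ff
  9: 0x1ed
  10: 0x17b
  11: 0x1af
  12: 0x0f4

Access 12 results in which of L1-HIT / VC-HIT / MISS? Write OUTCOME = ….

OUTCOME = VC-HIT

0: 0x1a7 (blk 26, set 2) → MISS  vc=[]
1: 0x1ae (blk 26, set 2) → L1-HIT  vc=[]
2: 0x171 (blk 23, set 3) → MISS  vc=[]
3: 0x177 (blk 23, set 3) → L1-HIT  vc=[]
4: 0x1ae (blk 26, set 2) → L1-HIT  vc=[]
5: 0x1aa (blk 26, set 2) → L1-HIT  vc=[]
6: 0x1ae (blk 26, set 2) → L1-HIT  vc=[]
7: 0x6a (blk 6, set 2) → MISS  vc=[26]
8: 0xff (blk 15, set 3) → MISS  vc=[26, 23]
9: 0x1ed (blk 30, set 2) → MISS  vc=[26, 23, 6]
10: 0x17b (blk 23, set 3) → VC-HIT  vc=[26, 15, 6]
11: 0x1af (blk 26, set 2) → VC-HIT  vc=[30, 15, 6]
12: 0xf4 (blk 15, set 3) → VC-HIT  vc=[30, 23, 6]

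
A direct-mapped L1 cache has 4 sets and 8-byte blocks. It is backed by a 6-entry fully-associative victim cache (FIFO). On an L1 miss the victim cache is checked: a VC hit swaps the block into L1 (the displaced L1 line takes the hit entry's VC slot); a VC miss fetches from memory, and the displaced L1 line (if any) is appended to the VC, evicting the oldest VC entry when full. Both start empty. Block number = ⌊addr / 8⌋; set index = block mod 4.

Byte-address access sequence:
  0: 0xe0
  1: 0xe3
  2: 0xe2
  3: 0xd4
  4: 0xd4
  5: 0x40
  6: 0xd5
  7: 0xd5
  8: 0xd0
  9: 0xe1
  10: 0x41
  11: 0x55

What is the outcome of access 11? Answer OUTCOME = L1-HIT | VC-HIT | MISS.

OUTCOME = MISS

#0 0xe0→b28/s0 MISS; vc=[]
#1 0xe3→b28/s0 L1-HIT; vc=[]
#2 0xe2→b28/s0 L1-HIT; vc=[]
#3 0xd4→b26/s2 MISS; vc=[]
#4 0xd4→b26/s2 L1-HIT; vc=[]
#5 0x40→b8/s0 MISS; vc=[28]
#6 0xd5→b26/s2 L1-HIT; vc=[28]
#7 0xd5→b26/s2 L1-HIT; vc=[28]
#8 0xd0→b26/s2 L1-HIT; vc=[28]
#9 0xe1→b28/s0 VC-HIT; vc=[8]
#10 0x41→b8/s0 VC-HIT; vc=[28]
#11 0x55→b10/s2 MISS; vc=[28,26]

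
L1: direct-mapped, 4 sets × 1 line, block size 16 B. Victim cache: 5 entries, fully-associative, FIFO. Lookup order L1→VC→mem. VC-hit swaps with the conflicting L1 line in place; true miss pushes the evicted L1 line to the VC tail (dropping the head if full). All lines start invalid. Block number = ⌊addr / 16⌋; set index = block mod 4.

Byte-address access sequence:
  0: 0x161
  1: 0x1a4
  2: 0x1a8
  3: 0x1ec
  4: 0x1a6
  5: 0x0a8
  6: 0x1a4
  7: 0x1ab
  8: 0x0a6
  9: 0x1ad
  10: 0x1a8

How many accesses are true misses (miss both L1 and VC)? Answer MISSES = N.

0: 0x161 (blk 22, set 2) → MISS  vc=[]
1: 0x1a4 (blk 26, set 2) → MISS  vc=[22]
2: 0x1a8 (blk 26, set 2) → L1-HIT  vc=[22]
3: 0x1ec (blk 30, set 2) → MISS  vc=[22, 26]
4: 0x1a6 (blk 26, set 2) → VC-HIT  vc=[22, 30]
5: 0xa8 (blk 10, set 2) → MISS  vc=[22, 30, 26]
6: 0x1a4 (blk 26, set 2) → VC-HIT  vc=[22, 30, 10]
7: 0x1ab (blk 26, set 2) → L1-HIT  vc=[22, 30, 10]
8: 0xa6 (blk 10, set 2) → VC-HIT  vc=[22, 30, 26]
9: 0x1ad (blk 26, set 2) → VC-HIT  vc=[22, 30, 10]
10: 0x1a8 (blk 26, set 2) → L1-HIT  vc=[22, 30, 10]

MISSES = 4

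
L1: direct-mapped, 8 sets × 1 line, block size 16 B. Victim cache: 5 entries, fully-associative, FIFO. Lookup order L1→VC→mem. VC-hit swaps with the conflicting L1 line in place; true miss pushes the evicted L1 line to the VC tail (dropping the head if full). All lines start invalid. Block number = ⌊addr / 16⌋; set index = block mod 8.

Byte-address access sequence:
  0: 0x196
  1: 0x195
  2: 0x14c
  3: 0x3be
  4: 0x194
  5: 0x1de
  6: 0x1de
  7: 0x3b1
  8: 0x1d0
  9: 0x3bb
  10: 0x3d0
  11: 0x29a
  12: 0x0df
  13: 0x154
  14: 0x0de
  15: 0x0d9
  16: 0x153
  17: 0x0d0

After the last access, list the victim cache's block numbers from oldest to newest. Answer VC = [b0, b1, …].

0: 0x196 (blk 25, set 1) → MISS  vc=[]
1: 0x195 (blk 25, set 1) → L1-HIT  vc=[]
2: 0x14c (blk 20, set 4) → MISS  vc=[]
3: 0x3be (blk 59, set 3) → MISS  vc=[]
4: 0x194 (blk 25, set 1) → L1-HIT  vc=[]
5: 0x1de (blk 29, set 5) → MISS  vc=[]
6: 0x1de (blk 29, set 5) → L1-HIT  vc=[]
7: 0x3b1 (blk 59, set 3) → L1-HIT  vc=[]
8: 0x1d0 (blk 29, set 5) → L1-HIT  vc=[]
9: 0x3bb (blk 59, set 3) → L1-HIT  vc=[]
10: 0x3d0 (blk 61, set 5) → MISS  vc=[29]
11: 0x29a (blk 41, set 1) → MISS  vc=[29, 25]
12: 0xdf (blk 13, set 5) → MISS  vc=[29, 25, 61]
13: 0x154 (blk 21, set 5) → MISS  vc=[29, 25, 61, 13]
14: 0xde (blk 13, set 5) → VC-HIT  vc=[29, 25, 61, 21]
15: 0xd9 (blk 13, set 5) → L1-HIT  vc=[29, 25, 61, 21]
16: 0x153 (blk 21, set 5) → VC-HIT  vc=[29, 25, 61, 13]
17: 0xd0 (blk 13, set 5) → VC-HIT  vc=[29, 25, 61, 21]

VC = [29, 25, 61, 21]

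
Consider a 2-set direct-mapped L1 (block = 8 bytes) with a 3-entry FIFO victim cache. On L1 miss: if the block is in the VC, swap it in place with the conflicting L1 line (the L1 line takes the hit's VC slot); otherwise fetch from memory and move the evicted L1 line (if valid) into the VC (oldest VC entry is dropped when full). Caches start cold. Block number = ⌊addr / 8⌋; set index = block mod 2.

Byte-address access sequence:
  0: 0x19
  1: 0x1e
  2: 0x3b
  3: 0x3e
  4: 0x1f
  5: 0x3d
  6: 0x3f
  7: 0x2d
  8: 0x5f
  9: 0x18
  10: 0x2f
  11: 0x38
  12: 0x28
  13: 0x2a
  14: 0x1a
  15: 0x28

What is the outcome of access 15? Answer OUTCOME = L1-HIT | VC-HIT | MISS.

OUTCOME = VC-HIT

  [0] addr=0x19 blk=3 s=1: MISS | VC []
  [1] addr=0x1e blk=3 s=1: L1-HIT | VC []
  [2] addr=0x3b blk=7 s=1: MISS | VC [3]
  [3] addr=0x3e blk=7 s=1: L1-HIT | VC [3]
  [4] addr=0x1f blk=3 s=1: VC-HIT | VC [7]
  [5] addr=0x3d blk=7 s=1: VC-HIT | VC [3]
  [6] addr=0x3f blk=7 s=1: L1-HIT | VC [3]
  [7] addr=0x2d blk=5 s=1: MISS | VC [3, 7]
  [8] addr=0x5f blk=11 s=1: MISS | VC [3, 7, 5]
  [9] addr=0x18 blk=3 s=1: VC-HIT | VC [11, 7, 5]
  [10] addr=0x2f blk=5 s=1: VC-HIT | VC [11, 7, 3]
  [11] addr=0x38 blk=7 s=1: VC-HIT | VC [11, 5, 3]
  [12] addr=0x28 blk=5 s=1: VC-HIT | VC [11, 7, 3]
  [13] addr=0x2a blk=5 s=1: L1-HIT | VC [11, 7, 3]
  [14] addr=0x1a blk=3 s=1: VC-HIT | VC [11, 7, 5]
  [15] addr=0x28 blk=5 s=1: VC-HIT | VC [11, 7, 3]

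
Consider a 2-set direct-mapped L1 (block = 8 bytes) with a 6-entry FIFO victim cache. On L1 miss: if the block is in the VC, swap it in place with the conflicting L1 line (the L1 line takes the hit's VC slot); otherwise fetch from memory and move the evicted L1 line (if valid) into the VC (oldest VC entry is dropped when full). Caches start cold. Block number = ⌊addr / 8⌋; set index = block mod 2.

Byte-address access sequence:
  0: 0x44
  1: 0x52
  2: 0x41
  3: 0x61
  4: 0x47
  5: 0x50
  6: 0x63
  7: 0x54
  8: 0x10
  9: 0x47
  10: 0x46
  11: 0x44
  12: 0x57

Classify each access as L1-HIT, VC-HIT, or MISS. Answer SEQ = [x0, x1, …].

  [0] addr=0x44 blk=8 s=0: MISS | VC []
  [1] addr=0x52 blk=10 s=0: MISS | VC [8]
  [2] addr=0x41 blk=8 s=0: VC-HIT | VC [10]
  [3] addr=0x61 blk=12 s=0: MISS | VC [10, 8]
  [4] addr=0x47 blk=8 s=0: VC-HIT | VC [10, 12]
  [5] addr=0x50 blk=10 s=0: VC-HIT | VC [8, 12]
  [6] addr=0x63 blk=12 s=0: VC-HIT | VC [8, 10]
  [7] addr=0x54 blk=10 s=0: VC-HIT | VC [8, 12]
  [8] addr=0x10 blk=2 s=0: MISS | VC [8, 12, 10]
  [9] addr=0x47 blk=8 s=0: VC-HIT | VC [2, 12, 10]
  [10] addr=0x46 blk=8 s=0: L1-HIT | VC [2, 12, 10]
  [11] addr=0x44 blk=8 s=0: L1-HIT | VC [2, 12, 10]
  [12] addr=0x57 blk=10 s=0: VC-HIT | VC [2, 12, 8]

SEQ = [MISS, MISS, VC-HIT, MISS, VC-HIT, VC-HIT, VC-HIT, VC-HIT, MISS, VC-HIT, L1-HIT, L1-HIT, VC-HIT]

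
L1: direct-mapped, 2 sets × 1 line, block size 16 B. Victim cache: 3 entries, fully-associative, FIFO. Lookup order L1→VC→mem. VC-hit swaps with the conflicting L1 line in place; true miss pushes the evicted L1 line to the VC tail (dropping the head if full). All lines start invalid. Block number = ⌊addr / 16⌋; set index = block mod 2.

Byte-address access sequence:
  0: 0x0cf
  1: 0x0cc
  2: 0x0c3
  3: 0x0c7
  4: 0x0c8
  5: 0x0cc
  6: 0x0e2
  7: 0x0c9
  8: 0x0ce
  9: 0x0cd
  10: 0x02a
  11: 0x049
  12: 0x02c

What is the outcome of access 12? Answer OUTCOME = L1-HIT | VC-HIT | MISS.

  [0] addr=0xcf blk=12 s=0: MISS | VC []
  [1] addr=0xcc blk=12 s=0: L1-HIT | VC []
  [2] addr=0xc3 blk=12 s=0: L1-HIT | VC []
  [3] addr=0xc7 blk=12 s=0: L1-HIT | VC []
  [4] addr=0xc8 blk=12 s=0: L1-HIT | VC []
  [5] addr=0xcc blk=12 s=0: L1-HIT | VC []
  [6] addr=0xe2 blk=14 s=0: MISS | VC [12]
  [7] addr=0xc9 blk=12 s=0: VC-HIT | VC [14]
  [8] addr=0xce blk=12 s=0: L1-HIT | VC [14]
  [9] addr=0xcd blk=12 s=0: L1-HIT | VC [14]
  [10] addr=0x2a blk=2 s=0: MISS | VC [14, 12]
  [11] addr=0x49 blk=4 s=0: MISS | VC [14, 12, 2]
  [12] addr=0x2c blk=2 s=0: VC-HIT | VC [14, 12, 4]

OUTCOME = VC-HIT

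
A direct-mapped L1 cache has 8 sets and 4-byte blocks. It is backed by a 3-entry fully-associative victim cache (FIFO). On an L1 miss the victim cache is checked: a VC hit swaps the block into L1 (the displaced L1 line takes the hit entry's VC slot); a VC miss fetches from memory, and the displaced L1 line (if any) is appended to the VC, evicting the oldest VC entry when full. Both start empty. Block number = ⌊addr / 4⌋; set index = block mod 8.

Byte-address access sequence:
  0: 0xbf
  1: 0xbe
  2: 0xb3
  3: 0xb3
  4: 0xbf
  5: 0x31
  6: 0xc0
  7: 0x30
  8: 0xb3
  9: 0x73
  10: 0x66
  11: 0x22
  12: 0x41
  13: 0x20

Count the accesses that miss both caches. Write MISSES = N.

  [0] addr=0xbf blk=47 s=7: MISS | VC []
  [1] addr=0xbe blk=47 s=7: L1-HIT | VC []
  [2] addr=0xb3 blk=44 s=4: MISS | VC []
  [3] addr=0xb3 blk=44 s=4: L1-HIT | VC []
  [4] addr=0xbf blk=47 s=7: L1-HIT | VC []
  [5] addr=0x31 blk=12 s=4: MISS | VC [44]
  [6] addr=0xc0 blk=48 s=0: MISS | VC [44]
  [7] addr=0x30 blk=12 s=4: L1-HIT | VC [44]
  [8] addr=0xb3 blk=44 s=4: VC-HIT | VC [12]
  [9] addr=0x73 blk=28 s=4: MISS | VC [12, 44]
  [10] addr=0x66 blk=25 s=1: MISS | VC [12, 44]
  [11] addr=0x22 blk=8 s=0: MISS | VC [12, 44, 48]
  [12] addr=0x41 blk=16 s=0: MISS | VC [44, 48, 8]
  [13] addr=0x20 blk=8 s=0: VC-HIT | VC [44, 48, 16]

MISSES = 8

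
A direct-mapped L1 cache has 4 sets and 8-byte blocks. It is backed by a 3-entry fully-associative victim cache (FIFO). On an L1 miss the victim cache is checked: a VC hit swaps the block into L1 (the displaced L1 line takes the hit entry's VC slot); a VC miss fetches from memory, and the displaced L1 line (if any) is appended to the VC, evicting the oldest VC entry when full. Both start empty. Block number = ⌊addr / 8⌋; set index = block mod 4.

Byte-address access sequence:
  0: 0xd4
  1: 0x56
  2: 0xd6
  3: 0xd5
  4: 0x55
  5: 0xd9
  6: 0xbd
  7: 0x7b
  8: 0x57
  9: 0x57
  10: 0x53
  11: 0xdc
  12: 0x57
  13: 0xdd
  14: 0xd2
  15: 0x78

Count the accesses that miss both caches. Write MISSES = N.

0: 0xd4 (blk 26, set 2) → MISS  vc=[]
1: 0x56 (blk 10, set 2) → MISS  vc=[26]
2: 0xd6 (blk 26, set 2) → VC-HIT  vc=[10]
3: 0xd5 (blk 26, set 2) → L1-HIT  vc=[10]
4: 0x55 (blk 10, set 2) → VC-HIT  vc=[26]
5: 0xd9 (blk 27, set 3) → MISS  vc=[26]
6: 0xbd (blk 23, set 3) → MISS  vc=[26, 27]
7: 0x7b (blk 15, set 3) → MISS  vc=[26, 27, 23]
8: 0x57 (blk 10, set 2) → L1-HIT  vc=[26, 27, 23]
9: 0x57 (blk 10, set 2) → L1-HIT  vc=[26, 27, 23]
10: 0x53 (blk 10, set 2) → L1-HIT  vc=[26, 27, 23]
11: 0xdc (blk 27, set 3) → VC-HIT  vc=[26, 15, 23]
12: 0x57 (blk 10, set 2) → L1-HIT  vc=[26, 15, 23]
13: 0xdd (blk 27, set 3) → L1-HIT  vc=[26, 15, 23]
14: 0xd2 (blk 26, set 2) → VC-HIT  vc=[10, 15, 23]
15: 0x78 (blk 15, set 3) → VC-HIT  vc=[10, 27, 23]

MISSES = 5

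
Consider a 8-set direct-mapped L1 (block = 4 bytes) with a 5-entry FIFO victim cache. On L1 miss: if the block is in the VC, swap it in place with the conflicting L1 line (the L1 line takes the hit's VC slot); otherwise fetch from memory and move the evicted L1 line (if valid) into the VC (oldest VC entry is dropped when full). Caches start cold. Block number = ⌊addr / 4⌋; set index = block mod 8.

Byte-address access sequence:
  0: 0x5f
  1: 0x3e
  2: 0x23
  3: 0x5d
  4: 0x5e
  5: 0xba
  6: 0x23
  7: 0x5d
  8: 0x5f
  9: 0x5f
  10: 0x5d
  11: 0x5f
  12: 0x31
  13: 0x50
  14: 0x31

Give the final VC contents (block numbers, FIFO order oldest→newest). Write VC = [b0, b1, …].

#0 0x5f→b23/s7 MISS; vc=[]
#1 0x3e→b15/s7 MISS; vc=[23]
#2 0x23→b8/s0 MISS; vc=[23]
#3 0x5d→b23/s7 VC-HIT; vc=[15]
#4 0x5e→b23/s7 L1-HIT; vc=[15]
#5 0xba→b46/s6 MISS; vc=[15]
#6 0x23→b8/s0 L1-HIT; vc=[15]
#7 0x5d→b23/s7 L1-HIT; vc=[15]
#8 0x5f→b23/s7 L1-HIT; vc=[15]
#9 0x5f→b23/s7 L1-HIT; vc=[15]
#10 0x5d→b23/s7 L1-HIT; vc=[15]
#11 0x5f→b23/s7 L1-HIT; vc=[15]
#12 0x31→b12/s4 MISS; vc=[15]
#13 0x50→b20/s4 MISS; vc=[15,12]
#14 0x31→b12/s4 VC-HIT; vc=[15,20]

VC = [15, 20]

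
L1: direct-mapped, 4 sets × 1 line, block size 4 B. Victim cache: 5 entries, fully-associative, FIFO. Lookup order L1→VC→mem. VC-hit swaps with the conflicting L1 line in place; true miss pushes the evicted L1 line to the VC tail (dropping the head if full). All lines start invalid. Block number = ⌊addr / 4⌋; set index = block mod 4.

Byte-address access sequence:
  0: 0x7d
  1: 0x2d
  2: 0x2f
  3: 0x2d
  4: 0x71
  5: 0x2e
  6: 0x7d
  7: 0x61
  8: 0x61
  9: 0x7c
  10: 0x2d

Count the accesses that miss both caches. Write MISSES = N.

MISSES = 4

  [0] addr=0x7d blk=31 s=3: MISS | VC []
  [1] addr=0x2d blk=11 s=3: MISS | VC [31]
  [2] addr=0x2f blk=11 s=3: L1-HIT | VC [31]
  [3] addr=0x2d blk=11 s=3: L1-HIT | VC [31]
  [4] addr=0x71 blk=28 s=0: MISS | VC [31]
  [5] addr=0x2e blk=11 s=3: L1-HIT | VC [31]
  [6] addr=0x7d blk=31 s=3: VC-HIT | VC [11]
  [7] addr=0x61 blk=24 s=0: MISS | VC [11, 28]
  [8] addr=0x61 blk=24 s=0: L1-HIT | VC [11, 28]
  [9] addr=0x7c blk=31 s=3: L1-HIT | VC [11, 28]
  [10] addr=0x2d blk=11 s=3: VC-HIT | VC [31, 28]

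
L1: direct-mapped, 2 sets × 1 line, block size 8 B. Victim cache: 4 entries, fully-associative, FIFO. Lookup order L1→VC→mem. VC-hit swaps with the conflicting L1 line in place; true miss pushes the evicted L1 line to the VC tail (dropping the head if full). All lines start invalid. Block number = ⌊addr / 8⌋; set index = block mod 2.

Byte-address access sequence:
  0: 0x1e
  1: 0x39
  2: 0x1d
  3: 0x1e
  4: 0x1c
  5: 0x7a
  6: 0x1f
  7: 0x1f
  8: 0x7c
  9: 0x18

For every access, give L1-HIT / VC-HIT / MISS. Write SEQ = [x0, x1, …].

  [0] addr=0x1e blk=3 s=1: MISS | VC []
  [1] addr=0x39 blk=7 s=1: MISS | VC [3]
  [2] addr=0x1d blk=3 s=1: VC-HIT | VC [7]
  [3] addr=0x1e blk=3 s=1: L1-HIT | VC [7]
  [4] addr=0x1c blk=3 s=1: L1-HIT | VC [7]
  [5] addr=0x7a blk=15 s=1: MISS | VC [7, 3]
  [6] addr=0x1f blk=3 s=1: VC-HIT | VC [7, 15]
  [7] addr=0x1f blk=3 s=1: L1-HIT | VC [7, 15]
  [8] addr=0x7c blk=15 s=1: VC-HIT | VC [7, 3]
  [9] addr=0x18 blk=3 s=1: VC-HIT | VC [7, 15]

SEQ = [MISS, MISS, VC-HIT, L1-HIT, L1-HIT, MISS, VC-HIT, L1-HIT, VC-HIT, VC-HIT]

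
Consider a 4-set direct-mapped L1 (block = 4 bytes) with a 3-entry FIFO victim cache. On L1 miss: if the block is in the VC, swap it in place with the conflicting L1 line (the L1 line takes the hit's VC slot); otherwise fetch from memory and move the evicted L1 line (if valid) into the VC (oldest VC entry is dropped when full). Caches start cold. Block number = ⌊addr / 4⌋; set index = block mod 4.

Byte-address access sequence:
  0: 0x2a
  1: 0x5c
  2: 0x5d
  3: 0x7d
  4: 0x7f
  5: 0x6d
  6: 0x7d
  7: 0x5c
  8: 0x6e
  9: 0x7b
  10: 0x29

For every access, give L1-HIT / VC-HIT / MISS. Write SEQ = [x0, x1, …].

SEQ = [MISS, MISS, L1-HIT, MISS, L1-HIT, MISS, VC-HIT, VC-HIT, VC-HIT, MISS, VC-HIT]

  [0] addr=0x2a blk=10 s=2: MISS | VC []
  [1] addr=0x5c blk=23 s=3: MISS | VC []
  [2] addr=0x5d blk=23 s=3: L1-HIT | VC []
  [3] addr=0x7d blk=31 s=3: MISS | VC [23]
  [4] addr=0x7f blk=31 s=3: L1-HIT | VC [23]
  [5] addr=0x6d blk=27 s=3: MISS | VC [23, 31]
  [6] addr=0x7d blk=31 s=3: VC-HIT | VC [23, 27]
  [7] addr=0x5c blk=23 s=3: VC-HIT | VC [31, 27]
  [8] addr=0x6e blk=27 s=3: VC-HIT | VC [31, 23]
  [9] addr=0x7b blk=30 s=2: MISS | VC [31, 23, 10]
  [10] addr=0x29 blk=10 s=2: VC-HIT | VC [31, 23, 30]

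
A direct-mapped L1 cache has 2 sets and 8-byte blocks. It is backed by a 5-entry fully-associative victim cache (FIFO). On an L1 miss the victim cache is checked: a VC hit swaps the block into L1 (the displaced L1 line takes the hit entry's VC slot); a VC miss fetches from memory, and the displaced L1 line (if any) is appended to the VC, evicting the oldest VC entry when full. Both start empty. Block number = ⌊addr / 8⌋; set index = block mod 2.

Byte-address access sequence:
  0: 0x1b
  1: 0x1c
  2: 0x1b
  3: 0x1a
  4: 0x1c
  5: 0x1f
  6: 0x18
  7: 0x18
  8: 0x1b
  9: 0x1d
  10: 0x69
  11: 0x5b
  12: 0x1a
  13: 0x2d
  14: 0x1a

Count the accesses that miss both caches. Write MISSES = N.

MISSES = 4

  [0] addr=0x1b blk=3 s=1: MISS | VC []
  [1] addr=0x1c blk=3 s=1: L1-HIT | VC []
  [2] addr=0x1b blk=3 s=1: L1-HIT | VC []
  [3] addr=0x1a blk=3 s=1: L1-HIT | VC []
  [4] addr=0x1c blk=3 s=1: L1-HIT | VC []
  [5] addr=0x1f blk=3 s=1: L1-HIT | VC []
  [6] addr=0x18 blk=3 s=1: L1-HIT | VC []
  [7] addr=0x18 blk=3 s=1: L1-HIT | VC []
  [8] addr=0x1b blk=3 s=1: L1-HIT | VC []
  [9] addr=0x1d blk=3 s=1: L1-HIT | VC []
  [10] addr=0x69 blk=13 s=1: MISS | VC [3]
  [11] addr=0x5b blk=11 s=1: MISS | VC [3, 13]
  [12] addr=0x1a blk=3 s=1: VC-HIT | VC [11, 13]
  [13] addr=0x2d blk=5 s=1: MISS | VC [11, 13, 3]
  [14] addr=0x1a blk=3 s=1: VC-HIT | VC [11, 13, 5]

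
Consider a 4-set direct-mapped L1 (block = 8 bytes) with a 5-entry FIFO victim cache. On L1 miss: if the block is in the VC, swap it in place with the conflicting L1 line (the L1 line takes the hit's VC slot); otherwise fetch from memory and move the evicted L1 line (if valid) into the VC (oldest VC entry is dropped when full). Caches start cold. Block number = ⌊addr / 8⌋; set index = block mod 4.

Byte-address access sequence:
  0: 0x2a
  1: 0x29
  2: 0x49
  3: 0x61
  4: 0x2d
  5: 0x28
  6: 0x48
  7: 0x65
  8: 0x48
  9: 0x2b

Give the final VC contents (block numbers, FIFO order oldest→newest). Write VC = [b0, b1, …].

VC = [9]

0: 0x2a (blk 5, set 1) → MISS  vc=[]
1: 0x29 (blk 5, set 1) → L1-HIT  vc=[]
2: 0x49 (blk 9, set 1) → MISS  vc=[5]
3: 0x61 (blk 12, set 0) → MISS  vc=[5]
4: 0x2d (blk 5, set 1) → VC-HIT  vc=[9]
5: 0x28 (blk 5, set 1) → L1-HIT  vc=[9]
6: 0x48 (blk 9, set 1) → VC-HIT  vc=[5]
7: 0x65 (blk 12, set 0) → L1-HIT  vc=[5]
8: 0x48 (blk 9, set 1) → L1-HIT  vc=[5]
9: 0x2b (blk 5, set 1) → VC-HIT  vc=[9]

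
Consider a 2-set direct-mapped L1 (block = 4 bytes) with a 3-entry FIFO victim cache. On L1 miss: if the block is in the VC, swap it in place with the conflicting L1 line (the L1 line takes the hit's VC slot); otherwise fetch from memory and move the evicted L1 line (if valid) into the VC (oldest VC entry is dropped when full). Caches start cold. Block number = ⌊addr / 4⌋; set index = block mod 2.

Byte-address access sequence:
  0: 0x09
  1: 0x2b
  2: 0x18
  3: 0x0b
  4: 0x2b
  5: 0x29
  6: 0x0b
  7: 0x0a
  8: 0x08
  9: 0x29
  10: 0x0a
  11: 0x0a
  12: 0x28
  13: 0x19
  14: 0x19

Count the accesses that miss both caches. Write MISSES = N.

MISSES = 3

0: 0x9 (blk 2, set 0) → MISS  vc=[]
1: 0x2b (blk 10, set 0) → MISS  vc=[2]
2: 0x18 (blk 6, set 0) → MISS  vc=[2, 10]
3: 0xb (blk 2, set 0) → VC-HIT  vc=[6, 10]
4: 0x2b (blk 10, set 0) → VC-HIT  vc=[6, 2]
5: 0x29 (blk 10, set 0) → L1-HIT  vc=[6, 2]
6: 0xb (blk 2, set 0) → VC-HIT  vc=[6, 10]
7: 0xa (blk 2, set 0) → L1-HIT  vc=[6, 10]
8: 0x8 (blk 2, set 0) → L1-HIT  vc=[6, 10]
9: 0x29 (blk 10, set 0) → VC-HIT  vc=[6, 2]
10: 0xa (blk 2, set 0) → VC-HIT  vc=[6, 10]
11: 0xa (blk 2, set 0) → L1-HIT  vc=[6, 10]
12: 0x28 (blk 10, set 0) → VC-HIT  vc=[6, 2]
13: 0x19 (blk 6, set 0) → VC-HIT  vc=[10, 2]
14: 0x19 (blk 6, set 0) → L1-HIT  vc=[10, 2]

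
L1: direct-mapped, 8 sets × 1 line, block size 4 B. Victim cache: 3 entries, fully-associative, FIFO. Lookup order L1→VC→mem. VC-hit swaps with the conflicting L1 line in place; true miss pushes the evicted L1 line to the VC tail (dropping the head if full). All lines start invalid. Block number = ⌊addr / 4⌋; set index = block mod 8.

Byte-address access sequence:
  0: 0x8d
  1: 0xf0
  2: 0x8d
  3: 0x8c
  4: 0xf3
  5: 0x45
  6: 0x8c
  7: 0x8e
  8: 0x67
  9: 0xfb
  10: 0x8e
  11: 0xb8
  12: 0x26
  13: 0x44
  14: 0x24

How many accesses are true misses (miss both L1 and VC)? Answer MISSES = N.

MISSES = 7

0: 0x8d (blk 35, set 3) → MISS  vc=[]
1: 0xf0 (blk 60, set 4) → MISS  vc=[]
2: 0x8d (blk 35, set 3) → L1-HIT  vc=[]
3: 0x8c (blk 35, set 3) → L1-HIT  vc=[]
4: 0xf3 (blk 60, set 4) → L1-HIT  vc=[]
5: 0x45 (blk 17, set 1) → MISS  vc=[]
6: 0x8c (blk 35, set 3) → L1-HIT  vc=[]
7: 0x8e (blk 35, set 3) → L1-HIT  vc=[]
8: 0x67 (blk 25, set 1) → MISS  vc=[17]
9: 0xfb (blk 62, set 6) → MISS  vc=[17]
10: 0x8e (blk 35, set 3) → L1-HIT  vc=[17]
11: 0xb8 (blk 46, set 6) → MISS  vc=[17, 62]
12: 0x26 (blk 9, set 1) → MISS  vc=[17, 62, 25]
13: 0x44 (blk 17, set 1) → VC-HIT  vc=[9, 62, 25]
14: 0x24 (blk 9, set 1) → VC-HIT  vc=[17, 62, 25]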